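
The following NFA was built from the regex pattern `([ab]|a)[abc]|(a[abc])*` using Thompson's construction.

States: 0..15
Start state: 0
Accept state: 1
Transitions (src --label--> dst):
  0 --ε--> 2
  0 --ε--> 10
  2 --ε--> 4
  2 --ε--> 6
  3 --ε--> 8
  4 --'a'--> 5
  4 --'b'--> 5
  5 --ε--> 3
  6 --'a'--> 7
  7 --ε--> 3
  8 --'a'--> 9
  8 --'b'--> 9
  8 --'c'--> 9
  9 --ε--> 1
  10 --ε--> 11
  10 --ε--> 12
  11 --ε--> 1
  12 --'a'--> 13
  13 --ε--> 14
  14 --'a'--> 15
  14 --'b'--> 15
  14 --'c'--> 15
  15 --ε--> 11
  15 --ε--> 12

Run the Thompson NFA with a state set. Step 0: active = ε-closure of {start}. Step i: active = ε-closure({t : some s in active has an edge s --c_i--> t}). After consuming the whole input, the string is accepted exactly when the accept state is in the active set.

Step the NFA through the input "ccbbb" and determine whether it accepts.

Answer: REJECT

Trace:
S₀ = ε-closure({0}) = {0,1,2,4,6,10,11,12}
'c' @ 1: {}  — dead — no transitions
rest 'cbbb' ignored (set empty)
final: {}; accept 1 not in set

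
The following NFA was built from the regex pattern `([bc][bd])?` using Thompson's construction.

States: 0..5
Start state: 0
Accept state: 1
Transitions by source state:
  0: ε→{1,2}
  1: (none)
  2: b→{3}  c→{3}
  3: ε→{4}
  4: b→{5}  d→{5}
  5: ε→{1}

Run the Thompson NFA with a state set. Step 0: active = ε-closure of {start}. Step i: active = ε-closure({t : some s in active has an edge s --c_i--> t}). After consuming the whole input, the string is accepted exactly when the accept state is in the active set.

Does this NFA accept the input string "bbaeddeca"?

S₀ = ε-closure({0}) = {0,1,2}
'b' @ 1: {3,4}
'b' @ 2: {1,5}  ✓accept
'a' @ 3: {}  — state set empty
rest 'eddeca' ignored (set empty)
end set {} — state 1 not in

Answer: REJECT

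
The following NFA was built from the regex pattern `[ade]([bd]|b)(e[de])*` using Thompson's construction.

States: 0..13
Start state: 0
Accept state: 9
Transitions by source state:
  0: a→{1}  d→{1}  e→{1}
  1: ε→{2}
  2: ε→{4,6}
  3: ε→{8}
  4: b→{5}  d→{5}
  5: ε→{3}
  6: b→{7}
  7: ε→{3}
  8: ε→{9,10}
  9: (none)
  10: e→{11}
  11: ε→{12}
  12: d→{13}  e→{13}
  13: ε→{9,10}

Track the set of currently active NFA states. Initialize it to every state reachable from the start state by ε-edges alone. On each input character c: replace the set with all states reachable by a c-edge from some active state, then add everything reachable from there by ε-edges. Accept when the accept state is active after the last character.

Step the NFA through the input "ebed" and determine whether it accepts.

Answer: ACCEPT

Steps:
S₀ = ε-closure({0}) = {0}
'e' @ 1: {1,2,4,6}
'b' @ 2: {3,5,7,8,9,10}  ✓accept
'e' @ 3: {11,12}
'd' @ 4: {9,10,13}  ✓accept
final: {9,10,13}; accept 9 in set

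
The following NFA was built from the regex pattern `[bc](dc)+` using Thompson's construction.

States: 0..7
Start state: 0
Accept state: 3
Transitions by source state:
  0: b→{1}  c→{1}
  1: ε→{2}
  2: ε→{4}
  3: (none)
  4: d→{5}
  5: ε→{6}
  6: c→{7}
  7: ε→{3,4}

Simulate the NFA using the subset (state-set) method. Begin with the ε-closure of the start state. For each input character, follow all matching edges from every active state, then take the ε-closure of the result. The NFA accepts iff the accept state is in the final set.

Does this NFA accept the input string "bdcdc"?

Answer: ACCEPT

Trace:
S₀ = ε-closure({0}) = {0}
'b' @ 1: {1,2,4}
'd' @ 2: {5,6}
'c' @ 3: {3,4,7}  ✓accept
'd' @ 4: {5,6}
'c' @ 5: {3,4,7}  ✓accept
final: {3,4,7}; accept 3 in set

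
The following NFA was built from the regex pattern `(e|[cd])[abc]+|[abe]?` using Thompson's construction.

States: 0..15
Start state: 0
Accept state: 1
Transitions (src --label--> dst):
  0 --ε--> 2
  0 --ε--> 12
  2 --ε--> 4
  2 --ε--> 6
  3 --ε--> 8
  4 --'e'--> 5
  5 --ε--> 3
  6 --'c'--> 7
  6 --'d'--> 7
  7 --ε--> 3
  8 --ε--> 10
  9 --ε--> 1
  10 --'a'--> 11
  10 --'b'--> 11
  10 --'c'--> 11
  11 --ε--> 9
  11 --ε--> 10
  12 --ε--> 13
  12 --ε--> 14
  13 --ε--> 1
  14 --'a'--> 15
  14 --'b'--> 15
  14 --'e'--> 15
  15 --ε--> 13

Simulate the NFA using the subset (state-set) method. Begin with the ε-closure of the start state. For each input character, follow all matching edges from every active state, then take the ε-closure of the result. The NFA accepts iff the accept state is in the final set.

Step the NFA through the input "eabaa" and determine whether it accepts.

start: ε-closure({0}) = {0,1,2,4,6,12,13,14}
'e' @ 1: {1,3,5,8,10,13,15}  [accepting]
'a' @ 2: {1,9,10,11}  [accepting]
'b' @ 3: {1,9,10,11}  [accepting]
'a' @ 4: {1,9,10,11}  [accepting]
'a' @ 5: {1,9,10,11}  [accepting]
final: {1,9,10,11}; accept 1 in set

Answer: ACCEPT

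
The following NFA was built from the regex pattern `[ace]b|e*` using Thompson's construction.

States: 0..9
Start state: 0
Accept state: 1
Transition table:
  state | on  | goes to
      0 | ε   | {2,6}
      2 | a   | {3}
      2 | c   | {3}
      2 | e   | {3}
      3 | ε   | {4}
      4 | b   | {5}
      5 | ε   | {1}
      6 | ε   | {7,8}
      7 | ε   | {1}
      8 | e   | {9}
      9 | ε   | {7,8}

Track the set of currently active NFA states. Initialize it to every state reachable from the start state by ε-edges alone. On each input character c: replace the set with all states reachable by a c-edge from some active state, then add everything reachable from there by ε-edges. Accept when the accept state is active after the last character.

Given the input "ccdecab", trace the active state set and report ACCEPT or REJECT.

Answer: REJECT

Steps:
initial (ε-close {0}): {0,1,2,6,7,8}
'c' @ 1: {3,4}
'c' @ 2: {}  — state set empty
rest 'decab' ignored (set empty)
after full input: {}  (accept=1 not in)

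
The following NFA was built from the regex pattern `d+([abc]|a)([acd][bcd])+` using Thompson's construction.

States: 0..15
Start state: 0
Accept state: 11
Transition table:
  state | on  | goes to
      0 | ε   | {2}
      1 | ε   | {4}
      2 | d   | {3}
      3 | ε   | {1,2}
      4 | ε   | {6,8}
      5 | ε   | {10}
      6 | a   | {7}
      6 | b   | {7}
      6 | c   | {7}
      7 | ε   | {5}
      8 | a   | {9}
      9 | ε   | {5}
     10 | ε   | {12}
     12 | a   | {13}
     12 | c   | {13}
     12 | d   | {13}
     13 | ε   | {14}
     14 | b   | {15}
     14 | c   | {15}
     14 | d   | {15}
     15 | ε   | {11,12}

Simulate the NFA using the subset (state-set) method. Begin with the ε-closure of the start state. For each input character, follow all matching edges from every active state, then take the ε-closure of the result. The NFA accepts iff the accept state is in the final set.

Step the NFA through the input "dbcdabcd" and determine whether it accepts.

Answer: ACCEPT

Steps:
initial (ε-close {0}): {0,2}
'd' @ 1: {1,2,3,4,6,8}
'b' @ 2: {5,7,10,12}
'c' @ 3: {13,14}
'd' @ 4: {11,12,15}  ✓accept
'a' @ 5: {13,14}
'b' @ 6: {11,12,15}  ✓accept
'c' @ 7: {13,14}
'd' @ 8: {11,12,15}  ✓accept
after full input: {11,12,15}  (accept=11 in)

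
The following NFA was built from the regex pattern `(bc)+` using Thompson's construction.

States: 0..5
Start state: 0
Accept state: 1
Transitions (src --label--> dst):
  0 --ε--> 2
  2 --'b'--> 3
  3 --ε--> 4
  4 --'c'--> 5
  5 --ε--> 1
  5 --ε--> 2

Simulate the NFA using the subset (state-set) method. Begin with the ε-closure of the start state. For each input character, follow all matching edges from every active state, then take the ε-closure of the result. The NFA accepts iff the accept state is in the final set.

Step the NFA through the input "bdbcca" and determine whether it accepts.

Answer: REJECT

Steps:
initial (ε-close {0}): {0,2}
'b' @ 1: {3,4}
'd' @ 2: {}  — state set empty
rest 'bcca' ignored (set empty)
final: {}; accept 1 not in set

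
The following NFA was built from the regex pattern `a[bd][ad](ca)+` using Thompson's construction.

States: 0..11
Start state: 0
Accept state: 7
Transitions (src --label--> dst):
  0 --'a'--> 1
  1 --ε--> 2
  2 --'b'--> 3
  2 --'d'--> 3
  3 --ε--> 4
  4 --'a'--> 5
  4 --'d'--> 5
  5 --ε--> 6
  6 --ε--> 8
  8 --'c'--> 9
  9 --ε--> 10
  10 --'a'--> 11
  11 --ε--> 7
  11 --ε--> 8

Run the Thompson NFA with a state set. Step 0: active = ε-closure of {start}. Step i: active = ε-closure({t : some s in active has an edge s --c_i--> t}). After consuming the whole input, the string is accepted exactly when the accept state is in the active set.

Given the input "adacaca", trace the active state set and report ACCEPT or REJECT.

S₀ = ε-closure({0}) = {0}
'a' @ 1: {1,2}
'd' @ 2: {3,4}
'a' @ 3: {5,6,8}
'c' @ 4: {9,10}
'a' @ 5: {7,8,11}  [accepting]
'c' @ 6: {9,10}
'a' @ 7: {7,8,11}  [accepting]
final: {7,8,11}; accept 7 in set

Answer: ACCEPT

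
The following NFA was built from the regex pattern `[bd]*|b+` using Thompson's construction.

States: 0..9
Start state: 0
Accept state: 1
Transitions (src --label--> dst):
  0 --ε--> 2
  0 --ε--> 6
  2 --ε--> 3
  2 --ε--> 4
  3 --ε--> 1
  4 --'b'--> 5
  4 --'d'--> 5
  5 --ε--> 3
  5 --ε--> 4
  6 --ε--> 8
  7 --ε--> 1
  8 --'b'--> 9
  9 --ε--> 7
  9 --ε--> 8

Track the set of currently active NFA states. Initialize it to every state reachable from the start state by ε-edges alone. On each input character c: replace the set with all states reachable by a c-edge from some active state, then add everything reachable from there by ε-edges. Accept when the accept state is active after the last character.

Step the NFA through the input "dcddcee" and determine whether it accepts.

Answer: REJECT

Trace:
initial (ε-close {0}): {0,1,2,3,4,6,8}
'd' @ 1: {1,3,4,5}  [accepting]
'c' @ 2: {}  — state set empty
rest 'ddcee' ignored (set empty)
end set {} — state 1 not in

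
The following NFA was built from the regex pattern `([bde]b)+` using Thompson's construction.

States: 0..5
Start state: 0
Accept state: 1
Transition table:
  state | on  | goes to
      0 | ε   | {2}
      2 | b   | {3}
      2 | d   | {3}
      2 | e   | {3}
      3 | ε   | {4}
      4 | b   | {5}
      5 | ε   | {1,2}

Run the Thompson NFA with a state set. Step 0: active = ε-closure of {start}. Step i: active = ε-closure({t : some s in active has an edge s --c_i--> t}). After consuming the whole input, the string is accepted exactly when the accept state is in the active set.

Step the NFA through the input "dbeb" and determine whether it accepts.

Answer: ACCEPT

Trace:
S₀ = ε-closure({0}) = {0,2}
'd' @ 1: {3,4}
'b' @ 2: {1,2,5}  (accept∈set)
'e' @ 3: {3,4}
'b' @ 4: {1,2,5}  (accept∈set)
after full input: {1,2,5}  (accept=1 in)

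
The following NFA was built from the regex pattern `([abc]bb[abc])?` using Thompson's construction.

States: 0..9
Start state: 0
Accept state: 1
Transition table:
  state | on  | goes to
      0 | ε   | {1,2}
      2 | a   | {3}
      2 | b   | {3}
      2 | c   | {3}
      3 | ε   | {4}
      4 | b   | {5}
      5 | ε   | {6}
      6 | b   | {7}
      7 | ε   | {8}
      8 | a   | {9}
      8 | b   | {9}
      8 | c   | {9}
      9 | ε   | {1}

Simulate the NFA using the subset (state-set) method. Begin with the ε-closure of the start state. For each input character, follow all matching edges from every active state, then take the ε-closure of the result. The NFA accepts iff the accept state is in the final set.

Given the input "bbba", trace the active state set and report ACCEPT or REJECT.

Answer: ACCEPT

Trace:
S₀ = ε-closure({0}) = {0,1,2}
'b' @ 1: {3,4}
'b' @ 2: {5,6}
'b' @ 3: {7,8}
'a' @ 4: {1,9}  (accept∈set)
final: {1,9}; accept 1 in set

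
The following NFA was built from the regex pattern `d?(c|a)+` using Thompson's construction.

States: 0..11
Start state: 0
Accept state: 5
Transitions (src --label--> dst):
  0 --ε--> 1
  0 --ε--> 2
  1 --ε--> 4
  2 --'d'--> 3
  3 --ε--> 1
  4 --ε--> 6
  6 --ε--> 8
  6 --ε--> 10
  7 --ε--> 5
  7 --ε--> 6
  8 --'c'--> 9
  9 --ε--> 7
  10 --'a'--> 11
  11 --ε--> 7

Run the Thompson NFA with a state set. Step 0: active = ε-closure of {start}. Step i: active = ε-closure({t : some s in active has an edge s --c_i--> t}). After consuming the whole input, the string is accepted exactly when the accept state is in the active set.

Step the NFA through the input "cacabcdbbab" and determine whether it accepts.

Answer: REJECT

Derivation:
S₀ = ε-closure({0}) = {0,1,2,4,6,8,10}
'c' @ 1: {5,6,7,8,9,10}  (accept∈set)
'a' @ 2: {5,6,7,8,10,11}  (accept∈set)
'c' @ 3: {5,6,7,8,9,10}  (accept∈set)
'a' @ 4: {5,6,7,8,10,11}  (accept∈set)
'b' @ 5: {}  — dead — no transitions
rest 'cdbbab' ignored (set empty)
end set {} — state 5 not in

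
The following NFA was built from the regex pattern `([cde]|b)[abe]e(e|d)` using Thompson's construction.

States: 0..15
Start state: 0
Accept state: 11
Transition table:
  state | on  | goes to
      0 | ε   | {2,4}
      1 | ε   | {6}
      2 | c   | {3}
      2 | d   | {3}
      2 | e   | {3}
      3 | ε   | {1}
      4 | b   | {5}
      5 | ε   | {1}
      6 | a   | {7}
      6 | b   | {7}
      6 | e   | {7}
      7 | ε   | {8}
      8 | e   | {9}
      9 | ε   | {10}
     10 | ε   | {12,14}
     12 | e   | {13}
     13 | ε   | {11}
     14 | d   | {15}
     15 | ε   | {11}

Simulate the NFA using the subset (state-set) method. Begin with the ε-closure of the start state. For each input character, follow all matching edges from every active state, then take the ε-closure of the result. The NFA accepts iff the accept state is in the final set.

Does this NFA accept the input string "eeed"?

start: ε-closure({0}) = {0,2,4}
'e' @ 1: {1,3,6}
'e' @ 2: {7,8}
'e' @ 3: {9,10,12,14}
'd' @ 4: {11,15}  [accepting]
after full input: {11,15}  (accept=11 in)

Answer: ACCEPT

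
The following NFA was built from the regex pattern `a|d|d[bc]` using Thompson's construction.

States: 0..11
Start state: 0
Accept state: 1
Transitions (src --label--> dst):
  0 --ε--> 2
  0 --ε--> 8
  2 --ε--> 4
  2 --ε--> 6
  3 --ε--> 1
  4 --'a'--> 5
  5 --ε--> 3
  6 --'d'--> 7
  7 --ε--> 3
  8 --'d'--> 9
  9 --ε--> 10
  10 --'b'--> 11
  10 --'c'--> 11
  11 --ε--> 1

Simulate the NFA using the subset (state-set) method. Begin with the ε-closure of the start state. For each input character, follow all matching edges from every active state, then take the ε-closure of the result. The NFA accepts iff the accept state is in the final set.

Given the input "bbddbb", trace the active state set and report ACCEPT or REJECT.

initial (ε-close {0}): {0,2,4,6,8}
'b' @ 1: {}  — state set empty
rest 'bddbb' ignored (set empty)
after full input: {}  (accept=1 not in)

Answer: REJECT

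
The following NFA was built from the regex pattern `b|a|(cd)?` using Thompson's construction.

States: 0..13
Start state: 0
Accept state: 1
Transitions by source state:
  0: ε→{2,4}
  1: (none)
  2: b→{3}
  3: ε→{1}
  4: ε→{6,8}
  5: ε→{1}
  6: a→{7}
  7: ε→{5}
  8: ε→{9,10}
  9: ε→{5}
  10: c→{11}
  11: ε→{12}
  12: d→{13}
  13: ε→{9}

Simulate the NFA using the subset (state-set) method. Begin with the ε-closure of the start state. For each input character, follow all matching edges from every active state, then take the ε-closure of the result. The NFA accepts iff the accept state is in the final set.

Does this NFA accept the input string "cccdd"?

start: ε-closure({0}) = {0,1,2,4,5,6,8,9,10}
'c' @ 1: {11,12}
'c' @ 2: {}  — dead — no transitions
rest 'cdd' ignored (set empty)
after full input: {}  (accept=1 not in)

Answer: REJECT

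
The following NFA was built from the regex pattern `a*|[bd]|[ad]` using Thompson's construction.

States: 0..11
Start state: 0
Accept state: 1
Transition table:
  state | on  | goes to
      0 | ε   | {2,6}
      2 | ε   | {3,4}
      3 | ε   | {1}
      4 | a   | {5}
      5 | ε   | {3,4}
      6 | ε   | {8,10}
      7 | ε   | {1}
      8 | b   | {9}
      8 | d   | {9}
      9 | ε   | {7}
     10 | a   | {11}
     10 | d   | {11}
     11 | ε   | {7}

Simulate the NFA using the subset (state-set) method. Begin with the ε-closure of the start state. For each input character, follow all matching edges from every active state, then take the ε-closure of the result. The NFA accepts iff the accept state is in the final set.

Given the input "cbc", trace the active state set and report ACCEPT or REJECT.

initial (ε-close {0}): {0,1,2,3,4,6,8,10}
'c' @ 1: {}  — dead — no transitions
rest 'bc' ignored (set empty)
final: {}; accept 1 not in set

Answer: REJECT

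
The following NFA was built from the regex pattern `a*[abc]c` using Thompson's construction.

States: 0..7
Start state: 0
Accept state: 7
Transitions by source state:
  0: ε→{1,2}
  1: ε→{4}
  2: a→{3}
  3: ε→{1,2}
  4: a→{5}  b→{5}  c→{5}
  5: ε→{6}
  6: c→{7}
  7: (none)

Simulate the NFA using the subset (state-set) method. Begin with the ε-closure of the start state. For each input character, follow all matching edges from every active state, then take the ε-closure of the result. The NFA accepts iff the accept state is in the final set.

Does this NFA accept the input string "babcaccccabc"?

Answer: REJECT

Derivation:
start: ε-closure({0}) = {0,1,2,4}
'b' @ 1: {5,6}
'a' @ 2: {}  — dead — no transitions
rest 'bcaccccabc' ignored (set empty)
final: {}; accept 7 not in set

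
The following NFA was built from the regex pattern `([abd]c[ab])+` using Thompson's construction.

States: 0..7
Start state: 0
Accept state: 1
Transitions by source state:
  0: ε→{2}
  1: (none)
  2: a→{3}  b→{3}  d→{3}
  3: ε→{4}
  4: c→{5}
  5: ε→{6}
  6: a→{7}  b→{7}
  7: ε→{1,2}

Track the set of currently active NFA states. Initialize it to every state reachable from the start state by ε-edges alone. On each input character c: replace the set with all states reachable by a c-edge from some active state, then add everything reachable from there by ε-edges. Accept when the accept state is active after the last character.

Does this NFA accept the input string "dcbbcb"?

initial (ε-close {0}): {0,2}
'd' @ 1: {3,4}
'c' @ 2: {5,6}
'b' @ 3: {1,2,7}  ✓accept
'b' @ 4: {3,4}
'c' @ 5: {5,6}
'b' @ 6: {1,2,7}  ✓accept
after full input: {1,2,7}  (accept=1 in)

Answer: ACCEPT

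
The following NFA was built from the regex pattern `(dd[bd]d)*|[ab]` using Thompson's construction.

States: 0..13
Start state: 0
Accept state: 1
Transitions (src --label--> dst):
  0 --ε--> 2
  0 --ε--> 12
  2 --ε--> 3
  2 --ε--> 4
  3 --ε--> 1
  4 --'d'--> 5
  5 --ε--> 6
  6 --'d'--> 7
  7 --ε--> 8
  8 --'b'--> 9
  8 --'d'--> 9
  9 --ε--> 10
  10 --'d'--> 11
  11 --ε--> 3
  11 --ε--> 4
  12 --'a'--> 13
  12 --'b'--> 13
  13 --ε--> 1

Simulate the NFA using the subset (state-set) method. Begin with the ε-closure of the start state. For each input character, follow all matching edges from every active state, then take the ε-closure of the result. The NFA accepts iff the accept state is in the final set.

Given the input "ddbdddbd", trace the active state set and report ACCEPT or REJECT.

Answer: ACCEPT

Trace:
initial (ε-close {0}): {0,1,2,3,4,12}
'd' @ 1: {5,6}
'd' @ 2: {7,8}
'b' @ 3: {9,10}
'd' @ 4: {1,3,4,11}  [accepting]
'd' @ 5: {5,6}
'd' @ 6: {7,8}
'b' @ 7: {9,10}
'd' @ 8: {1,3,4,11}  [accepting]
after full input: {1,3,4,11}  (accept=1 in)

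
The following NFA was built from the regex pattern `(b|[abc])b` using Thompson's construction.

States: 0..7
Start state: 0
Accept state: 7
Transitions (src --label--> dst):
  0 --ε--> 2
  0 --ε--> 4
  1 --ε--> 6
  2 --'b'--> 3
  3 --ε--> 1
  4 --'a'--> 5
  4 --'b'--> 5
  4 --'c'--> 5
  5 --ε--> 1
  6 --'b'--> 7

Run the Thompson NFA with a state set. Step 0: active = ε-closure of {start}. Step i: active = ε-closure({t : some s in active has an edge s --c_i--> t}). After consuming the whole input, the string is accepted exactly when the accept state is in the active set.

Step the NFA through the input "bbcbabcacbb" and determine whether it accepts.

Answer: REJECT

Steps:
initial (ε-close {0}): {0,2,4}
'b' @ 1: {1,3,5,6}
'b' @ 2: {7}  [accepting]
'c' @ 3: {}  — dead — no transitions
rest 'babcacbb' ignored (set empty)
end set {} — state 7 not in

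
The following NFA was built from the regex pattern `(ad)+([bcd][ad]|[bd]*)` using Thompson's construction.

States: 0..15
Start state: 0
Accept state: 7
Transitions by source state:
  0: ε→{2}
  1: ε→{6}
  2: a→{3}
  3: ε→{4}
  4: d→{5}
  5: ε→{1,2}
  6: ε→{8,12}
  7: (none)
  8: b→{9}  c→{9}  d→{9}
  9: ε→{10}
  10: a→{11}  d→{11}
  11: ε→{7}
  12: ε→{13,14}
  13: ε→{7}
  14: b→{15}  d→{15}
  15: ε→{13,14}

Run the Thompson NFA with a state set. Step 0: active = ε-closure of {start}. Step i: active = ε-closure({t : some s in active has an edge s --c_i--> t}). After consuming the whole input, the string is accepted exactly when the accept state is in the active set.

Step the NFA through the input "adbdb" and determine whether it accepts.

Answer: ACCEPT

Trace:
initial (ε-close {0}): {0,2}
'a' @ 1: {3,4}
'd' @ 2: {1,2,5,6,7,8,12,13,14}  [accepting]
'b' @ 3: {7,9,10,13,14,15}  [accepting]
'd' @ 4: {7,11,13,14,15}  [accepting]
'b' @ 5: {7,13,14,15}  [accepting]
end set {7,13,14,15} — state 7 in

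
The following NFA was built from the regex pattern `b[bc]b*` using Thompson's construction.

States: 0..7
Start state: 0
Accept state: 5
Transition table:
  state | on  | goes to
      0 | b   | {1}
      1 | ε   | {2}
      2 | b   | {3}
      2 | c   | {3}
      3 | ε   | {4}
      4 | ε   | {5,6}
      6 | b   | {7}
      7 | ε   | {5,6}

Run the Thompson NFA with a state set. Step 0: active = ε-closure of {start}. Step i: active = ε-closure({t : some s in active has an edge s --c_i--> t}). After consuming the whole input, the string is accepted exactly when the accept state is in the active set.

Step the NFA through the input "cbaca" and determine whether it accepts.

Answer: REJECT

Trace:
S₀ = ε-closure({0}) = {0}
'c' @ 1: {}  — state set empty
rest 'baca' ignored (set empty)
end set {} — state 5 not in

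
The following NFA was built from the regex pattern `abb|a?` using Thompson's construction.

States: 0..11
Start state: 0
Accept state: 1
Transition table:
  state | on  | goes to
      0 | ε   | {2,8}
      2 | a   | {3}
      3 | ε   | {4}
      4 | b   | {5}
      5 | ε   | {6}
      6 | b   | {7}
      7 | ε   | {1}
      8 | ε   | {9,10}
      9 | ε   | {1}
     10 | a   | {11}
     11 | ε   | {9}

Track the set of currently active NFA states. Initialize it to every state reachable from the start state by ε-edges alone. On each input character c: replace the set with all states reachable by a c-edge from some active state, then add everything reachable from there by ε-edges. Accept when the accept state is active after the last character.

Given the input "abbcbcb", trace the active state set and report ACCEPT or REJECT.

initial (ε-close {0}): {0,1,2,8,9,10}
'a' @ 1: {1,3,4,9,11}  (accept∈set)
'b' @ 2: {5,6}
'b' @ 3: {1,7}  (accept∈set)
'c' @ 4: {}  — no active states
rest 'bcb' ignored (set empty)
end set {} — state 1 not in

Answer: REJECT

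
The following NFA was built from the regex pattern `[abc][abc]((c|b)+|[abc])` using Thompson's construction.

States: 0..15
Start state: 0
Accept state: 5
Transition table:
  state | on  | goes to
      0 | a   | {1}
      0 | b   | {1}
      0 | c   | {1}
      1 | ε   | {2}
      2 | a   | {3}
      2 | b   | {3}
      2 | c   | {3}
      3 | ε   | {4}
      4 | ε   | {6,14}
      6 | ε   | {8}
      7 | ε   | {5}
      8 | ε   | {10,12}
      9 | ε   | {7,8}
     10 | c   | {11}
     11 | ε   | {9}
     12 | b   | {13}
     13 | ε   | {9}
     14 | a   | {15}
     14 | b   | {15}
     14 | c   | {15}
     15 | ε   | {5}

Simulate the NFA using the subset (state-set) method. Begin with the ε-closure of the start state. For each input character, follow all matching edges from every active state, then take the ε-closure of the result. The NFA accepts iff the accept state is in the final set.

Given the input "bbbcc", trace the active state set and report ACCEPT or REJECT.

Answer: ACCEPT

Steps:
initial (ε-close {0}): {0}
'b' @ 1: {1,2}
'b' @ 2: {3,4,6,8,10,12,14}
'b' @ 3: {5,7,8,9,10,12,13,15}  (accept∈set)
'c' @ 4: {5,7,8,9,10,11,12}  (accept∈set)
'c' @ 5: {5,7,8,9,10,11,12}  (accept∈set)
end set {5,7,8,9,10,11,12} — state 5 in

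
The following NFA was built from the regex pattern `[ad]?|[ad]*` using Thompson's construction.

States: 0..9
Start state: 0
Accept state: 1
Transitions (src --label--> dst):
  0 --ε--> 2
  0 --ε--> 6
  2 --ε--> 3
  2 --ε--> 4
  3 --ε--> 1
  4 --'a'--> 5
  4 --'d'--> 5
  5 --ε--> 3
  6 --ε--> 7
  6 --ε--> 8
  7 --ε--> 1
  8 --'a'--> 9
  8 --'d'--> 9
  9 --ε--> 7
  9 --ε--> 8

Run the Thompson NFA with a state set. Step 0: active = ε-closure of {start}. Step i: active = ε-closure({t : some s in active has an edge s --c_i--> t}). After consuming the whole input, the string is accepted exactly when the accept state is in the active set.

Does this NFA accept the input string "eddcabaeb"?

Answer: REJECT

Steps:
S₀ = ε-closure({0}) = {0,1,2,3,4,6,7,8}
'e' @ 1: {}  — dead — no transitions
rest 'ddcabaeb' ignored (set empty)
end set {} — state 1 not in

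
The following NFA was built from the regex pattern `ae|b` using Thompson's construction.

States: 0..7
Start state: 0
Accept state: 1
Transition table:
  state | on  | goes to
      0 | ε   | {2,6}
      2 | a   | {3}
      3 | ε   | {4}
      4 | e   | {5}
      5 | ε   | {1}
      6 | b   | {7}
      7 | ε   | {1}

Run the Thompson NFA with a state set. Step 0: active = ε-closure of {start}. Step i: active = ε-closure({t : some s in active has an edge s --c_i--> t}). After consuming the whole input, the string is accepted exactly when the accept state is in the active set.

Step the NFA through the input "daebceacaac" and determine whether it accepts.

Answer: REJECT

Derivation:
S₀ = ε-closure({0}) = {0,2,6}
'd' @ 1: {}  — no active states
rest 'aebceacaac' ignored (set empty)
after full input: {}  (accept=1 not in)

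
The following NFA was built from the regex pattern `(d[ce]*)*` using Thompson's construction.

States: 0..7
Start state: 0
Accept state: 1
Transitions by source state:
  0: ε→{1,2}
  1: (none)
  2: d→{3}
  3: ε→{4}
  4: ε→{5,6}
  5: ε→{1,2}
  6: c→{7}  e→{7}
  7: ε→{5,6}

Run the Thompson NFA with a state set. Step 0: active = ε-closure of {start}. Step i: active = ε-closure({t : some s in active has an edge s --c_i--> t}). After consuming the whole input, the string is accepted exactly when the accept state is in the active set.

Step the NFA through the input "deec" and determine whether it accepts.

Answer: ACCEPT

Derivation:
S₀ = ε-closure({0}) = {0,1,2}
'd' @ 1: {1,2,3,4,5,6}  ✓accept
'e' @ 2: {1,2,5,6,7}  ✓accept
'e' @ 3: {1,2,5,6,7}  ✓accept
'c' @ 4: {1,2,5,6,7}  ✓accept
end set {1,2,5,6,7} — state 1 in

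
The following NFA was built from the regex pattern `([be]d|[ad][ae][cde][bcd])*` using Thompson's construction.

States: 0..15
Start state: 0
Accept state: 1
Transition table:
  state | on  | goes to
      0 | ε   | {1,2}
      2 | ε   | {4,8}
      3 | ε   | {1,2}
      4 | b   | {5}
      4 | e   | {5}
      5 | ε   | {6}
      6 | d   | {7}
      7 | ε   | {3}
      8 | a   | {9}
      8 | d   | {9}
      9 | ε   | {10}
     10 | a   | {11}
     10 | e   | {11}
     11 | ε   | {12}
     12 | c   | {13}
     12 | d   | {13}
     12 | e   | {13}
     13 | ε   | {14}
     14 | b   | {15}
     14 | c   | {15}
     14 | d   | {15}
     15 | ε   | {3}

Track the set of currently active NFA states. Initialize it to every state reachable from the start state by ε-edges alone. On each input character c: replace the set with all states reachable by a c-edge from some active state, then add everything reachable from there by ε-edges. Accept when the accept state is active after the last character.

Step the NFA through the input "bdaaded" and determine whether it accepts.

start: ε-closure({0}) = {0,1,2,4,8}
'b' @ 1: {5,6}
'd' @ 2: {1,2,3,4,7,8}  ✓accept
'a' @ 3: {9,10}
'a' @ 4: {11,12}
'd' @ 5: {13,14}
'e' @ 6: {}  — state set empty
rest 'd' ignored (set empty)
final: {}; accept 1 not in set

Answer: REJECT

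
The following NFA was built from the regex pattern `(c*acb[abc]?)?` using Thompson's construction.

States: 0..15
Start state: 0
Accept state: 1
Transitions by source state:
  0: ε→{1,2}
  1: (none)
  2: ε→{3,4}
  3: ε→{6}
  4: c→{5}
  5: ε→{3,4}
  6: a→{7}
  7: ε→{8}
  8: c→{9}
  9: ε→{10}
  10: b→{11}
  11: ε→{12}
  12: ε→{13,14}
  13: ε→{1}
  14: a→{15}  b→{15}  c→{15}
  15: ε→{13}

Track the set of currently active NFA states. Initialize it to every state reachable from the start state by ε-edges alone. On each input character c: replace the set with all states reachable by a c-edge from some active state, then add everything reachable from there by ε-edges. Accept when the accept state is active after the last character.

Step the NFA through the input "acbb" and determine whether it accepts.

Answer: ACCEPT

Derivation:
S₀ = ε-closure({0}) = {0,1,2,3,4,6}
'a' @ 1: {7,8}
'c' @ 2: {9,10}
'b' @ 3: {1,11,12,13,14}  ✓accept
'b' @ 4: {1,13,15}  ✓accept
after full input: {1,13,15}  (accept=1 in)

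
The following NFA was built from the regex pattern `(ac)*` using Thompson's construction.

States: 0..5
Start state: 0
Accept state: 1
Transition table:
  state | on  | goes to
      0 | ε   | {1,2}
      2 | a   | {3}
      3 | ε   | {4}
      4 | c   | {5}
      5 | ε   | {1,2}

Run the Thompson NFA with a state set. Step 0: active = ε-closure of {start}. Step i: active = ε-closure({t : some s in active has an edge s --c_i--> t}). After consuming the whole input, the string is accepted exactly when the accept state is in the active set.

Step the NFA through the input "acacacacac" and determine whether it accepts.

Answer: ACCEPT

Derivation:
S₀ = ε-closure({0}) = {0,1,2}
'a' @ 1: {3,4}
'c' @ 2: {1,2,5}  (accept∈set)
'a' @ 3: {3,4}
'c' @ 4: {1,2,5}  (accept∈set)
'a' @ 5: {3,4}
'c' @ 6: {1,2,5}  (accept∈set)
'a' @ 7: {3,4}
'c' @ 8: {1,2,5}  (accept∈set)
'a' @ 9: {3,4}
'c' @ 10: {1,2,5}  (accept∈set)
end set {1,2,5} — state 1 in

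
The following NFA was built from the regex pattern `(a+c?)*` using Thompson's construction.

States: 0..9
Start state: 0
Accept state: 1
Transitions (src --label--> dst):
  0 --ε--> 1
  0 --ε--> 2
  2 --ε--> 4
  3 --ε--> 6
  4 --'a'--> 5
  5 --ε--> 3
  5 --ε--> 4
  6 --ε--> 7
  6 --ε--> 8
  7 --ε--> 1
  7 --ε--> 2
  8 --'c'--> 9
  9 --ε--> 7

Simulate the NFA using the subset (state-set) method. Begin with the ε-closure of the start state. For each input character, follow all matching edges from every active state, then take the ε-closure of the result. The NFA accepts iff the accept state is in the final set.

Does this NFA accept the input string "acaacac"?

Answer: ACCEPT

Trace:
initial (ε-close {0}): {0,1,2,4}
'a' @ 1: {1,2,3,4,5,6,7,8}  ✓accept
'c' @ 2: {1,2,4,7,9}  ✓accept
'a' @ 3: {1,2,3,4,5,6,7,8}  ✓accept
'a' @ 4: {1,2,3,4,5,6,7,8}  ✓accept
'c' @ 5: {1,2,4,7,9}  ✓accept
'a' @ 6: {1,2,3,4,5,6,7,8}  ✓accept
'c' @ 7: {1,2,4,7,9}  ✓accept
final: {1,2,4,7,9}; accept 1 in set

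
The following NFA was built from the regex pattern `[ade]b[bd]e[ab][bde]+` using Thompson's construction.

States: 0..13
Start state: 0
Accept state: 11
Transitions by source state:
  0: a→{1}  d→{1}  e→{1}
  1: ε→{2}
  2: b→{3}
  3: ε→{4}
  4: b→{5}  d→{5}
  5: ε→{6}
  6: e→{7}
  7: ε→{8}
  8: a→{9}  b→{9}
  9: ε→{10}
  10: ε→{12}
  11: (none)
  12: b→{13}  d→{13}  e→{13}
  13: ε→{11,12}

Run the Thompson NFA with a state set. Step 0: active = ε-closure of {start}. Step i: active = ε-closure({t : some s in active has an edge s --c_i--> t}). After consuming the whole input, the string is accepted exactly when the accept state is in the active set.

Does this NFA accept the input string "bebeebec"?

S₀ = ε-closure({0}) = {0}
'b' @ 1: {}  — state set empty
rest 'ebeebec' ignored (set empty)
after full input: {}  (accept=11 not in)

Answer: REJECT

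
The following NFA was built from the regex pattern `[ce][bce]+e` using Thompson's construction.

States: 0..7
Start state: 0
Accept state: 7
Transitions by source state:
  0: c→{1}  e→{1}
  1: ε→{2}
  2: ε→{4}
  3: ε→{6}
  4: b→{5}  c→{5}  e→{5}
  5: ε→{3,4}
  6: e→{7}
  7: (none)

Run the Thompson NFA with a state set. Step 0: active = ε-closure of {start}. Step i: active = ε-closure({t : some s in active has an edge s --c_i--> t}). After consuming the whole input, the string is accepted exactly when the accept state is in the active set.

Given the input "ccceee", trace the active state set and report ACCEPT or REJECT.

Answer: ACCEPT

Derivation:
S₀ = ε-closure({0}) = {0}
'c' @ 1: {1,2,4}
'c' @ 2: {3,4,5,6}
'c' @ 3: {3,4,5,6}
'e' @ 4: {3,4,5,6,7}  ✓accept
'e' @ 5: {3,4,5,6,7}  ✓accept
'e' @ 6: {3,4,5,6,7}  ✓accept
after full input: {3,4,5,6,7}  (accept=7 in)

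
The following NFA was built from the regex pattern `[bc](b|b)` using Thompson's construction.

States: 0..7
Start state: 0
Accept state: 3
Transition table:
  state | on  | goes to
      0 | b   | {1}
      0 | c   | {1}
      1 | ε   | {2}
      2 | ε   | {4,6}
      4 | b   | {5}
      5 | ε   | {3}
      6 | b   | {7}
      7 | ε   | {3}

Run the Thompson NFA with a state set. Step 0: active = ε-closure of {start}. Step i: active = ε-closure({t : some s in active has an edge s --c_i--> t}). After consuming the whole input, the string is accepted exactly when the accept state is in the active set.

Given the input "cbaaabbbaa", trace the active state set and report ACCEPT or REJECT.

Answer: REJECT

Trace:
S₀ = ε-closure({0}) = {0}
'c' @ 1: {1,2,4,6}
'b' @ 2: {3,5,7}  ✓accept
'a' @ 3: {}  — no active states
rest 'aabbbaa' ignored (set empty)
final: {}; accept 3 not in set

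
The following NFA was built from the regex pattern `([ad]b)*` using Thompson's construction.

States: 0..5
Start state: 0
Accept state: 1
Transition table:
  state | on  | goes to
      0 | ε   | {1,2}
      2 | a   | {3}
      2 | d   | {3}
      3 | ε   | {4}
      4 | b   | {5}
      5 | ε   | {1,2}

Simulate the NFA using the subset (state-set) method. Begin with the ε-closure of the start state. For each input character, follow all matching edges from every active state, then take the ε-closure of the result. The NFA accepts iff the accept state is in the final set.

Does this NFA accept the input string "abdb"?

start: ε-closure({0}) = {0,1,2}
'a' @ 1: {3,4}
'b' @ 2: {1,2,5}  ✓accept
'd' @ 3: {3,4}
'b' @ 4: {1,2,5}  ✓accept
end set {1,2,5} — state 1 in

Answer: ACCEPT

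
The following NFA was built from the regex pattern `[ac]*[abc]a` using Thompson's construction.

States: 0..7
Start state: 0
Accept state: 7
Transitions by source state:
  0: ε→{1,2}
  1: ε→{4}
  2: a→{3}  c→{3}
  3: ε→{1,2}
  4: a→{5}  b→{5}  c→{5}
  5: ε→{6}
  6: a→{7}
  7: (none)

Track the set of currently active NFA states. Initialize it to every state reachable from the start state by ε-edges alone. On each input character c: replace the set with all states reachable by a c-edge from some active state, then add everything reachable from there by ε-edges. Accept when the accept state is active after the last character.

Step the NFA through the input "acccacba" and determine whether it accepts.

S₀ = ε-closure({0}) = {0,1,2,4}
'a' @ 1: {1,2,3,4,5,6}
'c' @ 2: {1,2,3,4,5,6}
'c' @ 3: {1,2,3,4,5,6}
'c' @ 4: {1,2,3,4,5,6}
'a' @ 5: {1,2,3,4,5,6,7}  [accepting]
'c' @ 6: {1,2,3,4,5,6}
'b' @ 7: {5,6}
'a' @ 8: {7}  [accepting]
after full input: {7}  (accept=7 in)

Answer: ACCEPT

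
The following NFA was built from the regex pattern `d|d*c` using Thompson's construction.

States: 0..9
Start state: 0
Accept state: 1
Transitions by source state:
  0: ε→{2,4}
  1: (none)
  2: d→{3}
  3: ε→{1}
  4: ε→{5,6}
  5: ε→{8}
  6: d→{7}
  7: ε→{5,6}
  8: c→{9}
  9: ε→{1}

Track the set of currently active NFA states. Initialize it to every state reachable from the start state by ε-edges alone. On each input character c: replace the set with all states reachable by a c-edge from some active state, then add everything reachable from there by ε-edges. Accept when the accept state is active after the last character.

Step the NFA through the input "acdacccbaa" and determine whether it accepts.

start: ε-closure({0}) = {0,2,4,5,6,8}
'a' @ 1: {}  — no active states
rest 'cdacccbaa' ignored (set empty)
final: {}; accept 1 not in set

Answer: REJECT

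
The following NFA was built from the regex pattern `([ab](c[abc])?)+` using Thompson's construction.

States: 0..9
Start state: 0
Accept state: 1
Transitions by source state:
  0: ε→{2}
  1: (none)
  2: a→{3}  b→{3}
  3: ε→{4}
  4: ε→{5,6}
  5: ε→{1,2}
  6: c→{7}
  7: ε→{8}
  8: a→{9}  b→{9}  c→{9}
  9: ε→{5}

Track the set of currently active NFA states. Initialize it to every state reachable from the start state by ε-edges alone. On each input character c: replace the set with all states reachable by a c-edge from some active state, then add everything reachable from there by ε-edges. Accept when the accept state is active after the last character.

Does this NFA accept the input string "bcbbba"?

start: ε-closure({0}) = {0,2}
'b' @ 1: {1,2,3,4,5,6}  (accept∈set)
'c' @ 2: {7,8}
'b' @ 3: {1,2,5,9}  (accept∈set)
'b' @ 4: {1,2,3,4,5,6}  (accept∈set)
'b' @ 5: {1,2,3,4,5,6}  (accept∈set)
'a' @ 6: {1,2,3,4,5,6}  (accept∈set)
end set {1,2,3,4,5,6} — state 1 in

Answer: ACCEPT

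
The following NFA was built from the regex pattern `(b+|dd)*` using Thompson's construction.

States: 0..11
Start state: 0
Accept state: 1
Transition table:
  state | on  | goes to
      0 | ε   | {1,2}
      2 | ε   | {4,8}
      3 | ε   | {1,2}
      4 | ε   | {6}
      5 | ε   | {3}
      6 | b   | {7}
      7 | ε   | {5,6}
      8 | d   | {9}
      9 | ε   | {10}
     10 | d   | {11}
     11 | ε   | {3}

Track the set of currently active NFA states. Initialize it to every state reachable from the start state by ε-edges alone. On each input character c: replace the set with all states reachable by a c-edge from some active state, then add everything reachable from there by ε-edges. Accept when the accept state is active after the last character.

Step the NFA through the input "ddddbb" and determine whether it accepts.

Answer: ACCEPT

Trace:
start: ε-closure({0}) = {0,1,2,4,6,8}
'd' @ 1: {9,10}
'd' @ 2: {1,2,3,4,6,8,11}  (accept∈set)
'd' @ 3: {9,10}
'd' @ 4: {1,2,3,4,6,8,11}  (accept∈set)
'b' @ 5: {1,2,3,4,5,6,7,8}  (accept∈set)
'b' @ 6: {1,2,3,4,5,6,7,8}  (accept∈set)
final: {1,2,3,4,5,6,7,8}; accept 1 in set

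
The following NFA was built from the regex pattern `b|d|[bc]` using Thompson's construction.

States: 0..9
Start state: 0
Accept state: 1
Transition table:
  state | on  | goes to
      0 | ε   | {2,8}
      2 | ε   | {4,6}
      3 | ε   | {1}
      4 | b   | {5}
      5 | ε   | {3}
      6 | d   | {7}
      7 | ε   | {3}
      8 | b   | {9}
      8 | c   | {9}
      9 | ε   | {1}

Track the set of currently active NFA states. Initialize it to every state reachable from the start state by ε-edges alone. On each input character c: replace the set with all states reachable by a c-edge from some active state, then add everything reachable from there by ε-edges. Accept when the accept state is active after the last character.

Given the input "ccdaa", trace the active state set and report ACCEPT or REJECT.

Answer: REJECT

Trace:
initial (ε-close {0}): {0,2,4,6,8}
'c' @ 1: {1,9}  [accepting]
'c' @ 2: {}  — no active states
rest 'daa' ignored (set empty)
final: {}; accept 1 not in set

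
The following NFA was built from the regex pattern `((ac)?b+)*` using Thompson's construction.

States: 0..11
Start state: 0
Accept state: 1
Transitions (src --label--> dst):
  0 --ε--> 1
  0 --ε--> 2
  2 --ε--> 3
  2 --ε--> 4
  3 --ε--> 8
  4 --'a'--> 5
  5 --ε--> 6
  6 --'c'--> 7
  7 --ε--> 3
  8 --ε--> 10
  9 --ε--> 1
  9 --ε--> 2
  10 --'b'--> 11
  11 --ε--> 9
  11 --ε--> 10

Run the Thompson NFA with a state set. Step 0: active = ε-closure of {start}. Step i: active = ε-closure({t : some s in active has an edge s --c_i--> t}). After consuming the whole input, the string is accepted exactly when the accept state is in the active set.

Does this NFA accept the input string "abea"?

start: ε-closure({0}) = {0,1,2,3,4,8,10}
'a' @ 1: {5,6}
'b' @ 2: {}  — state set empty
rest 'ea' ignored (set empty)
final: {}; accept 1 not in set

Answer: REJECT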